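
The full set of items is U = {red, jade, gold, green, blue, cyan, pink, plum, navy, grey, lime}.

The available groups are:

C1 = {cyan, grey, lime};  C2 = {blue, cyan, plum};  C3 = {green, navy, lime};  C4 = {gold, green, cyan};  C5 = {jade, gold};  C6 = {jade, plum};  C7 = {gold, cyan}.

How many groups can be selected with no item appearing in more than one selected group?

C2, C3, C5 are pairwise disjoint (C2={blue,cyan,plum}; C3={green,navy,lime}; C5={jade,gold}).
Every remaining group overlaps one of these, and no 4 of the listed groups are pairwise disjoint, so 3 is the maximum.

3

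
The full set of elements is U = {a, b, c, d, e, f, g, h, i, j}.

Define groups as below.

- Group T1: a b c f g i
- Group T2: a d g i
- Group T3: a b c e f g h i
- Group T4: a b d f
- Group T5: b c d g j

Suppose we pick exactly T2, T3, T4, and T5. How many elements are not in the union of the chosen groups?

0

Union of T2, T3, T4, T5 = {a, b, c, d, e, f, g, h, i, j} — that's every element, so 0 are uncovered.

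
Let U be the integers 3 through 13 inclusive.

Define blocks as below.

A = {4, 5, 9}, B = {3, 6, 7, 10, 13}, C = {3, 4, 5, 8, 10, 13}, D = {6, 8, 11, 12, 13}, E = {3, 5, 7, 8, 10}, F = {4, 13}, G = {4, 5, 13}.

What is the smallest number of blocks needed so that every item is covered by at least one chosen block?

3

Take {A, D, E}. Their union is {3, 4, 5, 6, 7, 8, 9, 10, 11, 12, 13}, which is all 11 items.
Only A contains 9, so A is forced; the remaining 8 items need at least 2 more blocks (each remaining block adds at most 5) — so at least 3 blocks are needed, and 3 is optimal.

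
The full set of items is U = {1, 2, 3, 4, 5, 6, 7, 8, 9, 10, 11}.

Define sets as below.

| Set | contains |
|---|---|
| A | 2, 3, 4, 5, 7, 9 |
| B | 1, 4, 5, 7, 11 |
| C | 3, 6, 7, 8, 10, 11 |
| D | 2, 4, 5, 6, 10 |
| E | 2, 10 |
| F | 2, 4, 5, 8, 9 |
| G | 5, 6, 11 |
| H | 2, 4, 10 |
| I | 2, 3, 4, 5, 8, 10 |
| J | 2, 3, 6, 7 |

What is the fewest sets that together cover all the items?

3

A, B, and C cover everything between them: the union {1, 2, 3, 4, 5, 6, 7, 8, 9, 10, 11} is all of U.
Only B contains 1, so B is forced; the remaining 6 items need at least 2 more sets (each remaining set adds at most 4) — so at least 3 sets are needed, and 3 is optimal.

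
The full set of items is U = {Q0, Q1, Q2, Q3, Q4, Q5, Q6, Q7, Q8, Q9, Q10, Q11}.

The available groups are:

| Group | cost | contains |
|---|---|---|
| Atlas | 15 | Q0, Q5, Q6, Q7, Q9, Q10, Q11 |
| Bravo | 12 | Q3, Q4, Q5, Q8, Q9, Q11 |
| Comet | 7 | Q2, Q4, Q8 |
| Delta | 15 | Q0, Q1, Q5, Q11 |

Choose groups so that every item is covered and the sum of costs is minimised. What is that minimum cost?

49

Atlas, Bravo, Comet, Delta together cover every item (Atlas ∪ Bravo ∪ Comet ∪ Delta = {Q0, Q1, Q2, Q3, Q4, Q5, Q6, Q7, Q8, Q9, Q10, Q11}); total cost 15 + 12 + 7 + 15 = 49.
No covering selection has total cost below 49.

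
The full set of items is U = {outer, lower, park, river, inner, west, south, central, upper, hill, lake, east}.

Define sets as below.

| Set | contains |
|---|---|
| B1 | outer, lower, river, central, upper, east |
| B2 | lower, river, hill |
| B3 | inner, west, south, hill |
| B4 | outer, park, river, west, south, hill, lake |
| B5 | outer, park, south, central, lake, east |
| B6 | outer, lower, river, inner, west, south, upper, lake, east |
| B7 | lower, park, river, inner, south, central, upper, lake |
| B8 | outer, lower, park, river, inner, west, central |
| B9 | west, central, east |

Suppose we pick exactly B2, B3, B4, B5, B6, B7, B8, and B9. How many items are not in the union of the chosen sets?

Union of B2, B3, B4, B5, B6, B7, B8, B9 = {outer, lower, park, river, inner, west, south, central, upper, hill, lake, east} — that's every item, so 0 are uncovered.

0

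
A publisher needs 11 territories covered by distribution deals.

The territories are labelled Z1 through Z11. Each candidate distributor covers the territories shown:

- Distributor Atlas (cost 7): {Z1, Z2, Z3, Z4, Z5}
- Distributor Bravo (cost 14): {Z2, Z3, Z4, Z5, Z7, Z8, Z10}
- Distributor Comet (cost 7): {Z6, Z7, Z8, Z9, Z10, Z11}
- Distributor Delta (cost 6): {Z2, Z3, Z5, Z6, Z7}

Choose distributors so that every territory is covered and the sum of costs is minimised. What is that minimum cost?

Atlas, Comet together cover every territory (Atlas ∪ Comet = {Z1, Z2, Z3, Z4, Z5, Z6, Z7, Z8, Z9, Z10, Z11}); total cost 7 + 7 = 14.
No covering selection has total cost below 14.

14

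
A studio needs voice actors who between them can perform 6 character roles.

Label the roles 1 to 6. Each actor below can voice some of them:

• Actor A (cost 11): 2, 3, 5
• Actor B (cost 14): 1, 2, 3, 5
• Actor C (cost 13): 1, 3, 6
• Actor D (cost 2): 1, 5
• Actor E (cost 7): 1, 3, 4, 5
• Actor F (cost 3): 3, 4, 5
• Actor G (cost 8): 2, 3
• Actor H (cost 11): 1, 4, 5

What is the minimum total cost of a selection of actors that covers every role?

C, F, G together cover every role (C ∪ F ∪ G = {1, 2, 3, 4, 5, 6}); total cost 13 + 3 + 8 = 24.
The greedy pick D, F, G, C costs 26; no covering selection beats 24.

24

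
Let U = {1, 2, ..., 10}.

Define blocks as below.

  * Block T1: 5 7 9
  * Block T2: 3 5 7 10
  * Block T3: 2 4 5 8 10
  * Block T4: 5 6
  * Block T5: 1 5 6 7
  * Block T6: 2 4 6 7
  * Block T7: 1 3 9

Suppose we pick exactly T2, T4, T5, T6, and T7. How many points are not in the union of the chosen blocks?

1

Union of T2, T4, T5, T6, T7 = {1, 2, 3, 4, 5, 6, 7, 9, 10}.
Not covered: 8 — 1 point.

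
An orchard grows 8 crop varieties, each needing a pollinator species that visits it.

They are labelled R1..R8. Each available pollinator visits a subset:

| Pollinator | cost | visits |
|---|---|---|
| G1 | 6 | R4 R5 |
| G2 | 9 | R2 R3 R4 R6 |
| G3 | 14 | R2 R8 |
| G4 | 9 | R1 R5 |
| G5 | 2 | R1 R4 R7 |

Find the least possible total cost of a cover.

31

G1, G2, G3, G5 together cover every variety (G1 ∪ G2 ∪ G3 ∪ G5 = {R1, R2, R3, R4, R5, R6, R7, R8}); total cost 6 + 9 + 14 + 2 = 31.
No covering selection has total cost below 31.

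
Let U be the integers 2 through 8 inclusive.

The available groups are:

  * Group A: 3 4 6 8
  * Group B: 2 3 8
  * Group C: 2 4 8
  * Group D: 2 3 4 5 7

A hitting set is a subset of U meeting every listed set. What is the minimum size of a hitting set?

2

The 2 items {5, 8} hit every group.
No single item lies in every group, so at least 2 are needed and 2 is optimal.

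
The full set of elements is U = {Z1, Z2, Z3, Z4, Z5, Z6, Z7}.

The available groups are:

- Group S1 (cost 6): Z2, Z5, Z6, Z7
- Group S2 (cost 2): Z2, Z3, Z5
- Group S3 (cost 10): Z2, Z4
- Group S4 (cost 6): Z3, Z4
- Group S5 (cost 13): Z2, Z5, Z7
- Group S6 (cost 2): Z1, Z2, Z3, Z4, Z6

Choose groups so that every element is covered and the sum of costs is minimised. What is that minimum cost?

S1, S6 together cover every element (S1 ∪ S6 = {Z1, Z2, Z3, Z4, Z5, Z6, Z7}); total cost 6 + 2 = 8.
The greedy pick S6, S2, S1 costs 10; no covering selection beats 8.

8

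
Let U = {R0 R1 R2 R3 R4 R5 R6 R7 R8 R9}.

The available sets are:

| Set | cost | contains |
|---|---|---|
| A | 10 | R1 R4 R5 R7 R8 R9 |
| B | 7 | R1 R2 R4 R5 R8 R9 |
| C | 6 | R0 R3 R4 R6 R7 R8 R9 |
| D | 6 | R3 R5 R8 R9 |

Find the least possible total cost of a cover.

13

B, C together cover every item (B ∪ C = {R0, R1, R2, R3, R4, R5, R6, R7, R8, R9}); total cost 7 + 6 = 13.
No covering selection has total cost below 13.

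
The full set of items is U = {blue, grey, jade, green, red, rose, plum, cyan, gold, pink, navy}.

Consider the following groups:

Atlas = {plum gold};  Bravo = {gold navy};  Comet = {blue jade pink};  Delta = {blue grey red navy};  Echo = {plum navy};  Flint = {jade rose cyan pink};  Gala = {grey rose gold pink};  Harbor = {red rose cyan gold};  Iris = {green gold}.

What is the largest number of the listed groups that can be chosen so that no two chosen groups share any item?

3

Comet, Echo, Iris are pairwise disjoint (Comet={blue,jade,pink}; Echo={plum,navy}; Iris={green,gold}).
Every remaining group overlaps one of these, and no 4 of the listed groups are pairwise disjoint, so 3 is the maximum.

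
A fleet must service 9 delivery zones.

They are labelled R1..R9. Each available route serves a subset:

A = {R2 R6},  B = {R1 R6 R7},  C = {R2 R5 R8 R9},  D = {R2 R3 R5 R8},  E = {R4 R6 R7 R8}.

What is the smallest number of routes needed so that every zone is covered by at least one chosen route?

4

Take {B, C, D, E}. Their union is {R1, R2, R3, R4, R5, R6, R7, R8, R9}, which is all 9 zones.
No 3 of the 5 routes cover everything (all 10 combinations miss at least one zone), so 4 is optimal.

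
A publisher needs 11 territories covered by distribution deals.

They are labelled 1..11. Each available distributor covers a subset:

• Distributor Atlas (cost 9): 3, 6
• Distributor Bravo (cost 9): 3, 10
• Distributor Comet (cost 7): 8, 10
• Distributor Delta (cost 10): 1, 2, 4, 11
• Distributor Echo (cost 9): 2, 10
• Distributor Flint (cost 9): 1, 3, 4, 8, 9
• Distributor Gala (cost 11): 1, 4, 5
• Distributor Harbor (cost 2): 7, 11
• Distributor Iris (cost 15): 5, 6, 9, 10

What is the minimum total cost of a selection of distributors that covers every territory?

35

Echo, Flint, Harbor, Iris together cover every territory (Echo ∪ Flint ∪ Harbor ∪ Iris = {1, 2, 3, 4, 5, 6, 7, 8, 9, 10, 11}); total cost 9 + 9 + 2 + 15 = 35.
No covering selection has total cost below 35.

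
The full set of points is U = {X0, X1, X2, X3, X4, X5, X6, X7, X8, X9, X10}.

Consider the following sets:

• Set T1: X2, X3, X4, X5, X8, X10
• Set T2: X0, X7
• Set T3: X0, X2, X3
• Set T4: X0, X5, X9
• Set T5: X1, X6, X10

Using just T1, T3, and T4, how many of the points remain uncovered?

3

Union of T1, T3, T4 = {X0, X2, X3, X4, X5, X8, X9, X10}.
Not covered: X1, X6, X7 — 3 points.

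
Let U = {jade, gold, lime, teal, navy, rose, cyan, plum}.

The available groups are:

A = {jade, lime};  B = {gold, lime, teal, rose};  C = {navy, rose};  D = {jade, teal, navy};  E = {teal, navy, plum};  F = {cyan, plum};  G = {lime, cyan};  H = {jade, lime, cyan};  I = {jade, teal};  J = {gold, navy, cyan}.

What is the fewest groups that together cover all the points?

B, D, and F cover everything between them: the union {jade, gold, lime, teal, navy, rose, cyan, plum} is all of U.
No 2 of the 10 groups cover everything (all 45 combinations miss at least one point), so 3 is optimal.

3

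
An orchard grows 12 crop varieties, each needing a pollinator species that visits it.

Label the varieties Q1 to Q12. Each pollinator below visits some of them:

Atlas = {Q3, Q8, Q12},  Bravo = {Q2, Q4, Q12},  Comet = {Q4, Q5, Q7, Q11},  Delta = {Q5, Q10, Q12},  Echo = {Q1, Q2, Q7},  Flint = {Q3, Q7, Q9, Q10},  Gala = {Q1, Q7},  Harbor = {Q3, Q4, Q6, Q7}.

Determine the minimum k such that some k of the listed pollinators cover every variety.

5

Take {Atlas, Comet, Echo, Flint, Harbor}. Their union is {Q1, Q2, Q3, Q4, Q5, Q6, Q7, Q8, Q9, Q10, Q11, Q12}, which is all 12 varieties.
No 4 of the 8 pollinators cover everything (all 70 combinations miss at least one variety), so 5 is optimal.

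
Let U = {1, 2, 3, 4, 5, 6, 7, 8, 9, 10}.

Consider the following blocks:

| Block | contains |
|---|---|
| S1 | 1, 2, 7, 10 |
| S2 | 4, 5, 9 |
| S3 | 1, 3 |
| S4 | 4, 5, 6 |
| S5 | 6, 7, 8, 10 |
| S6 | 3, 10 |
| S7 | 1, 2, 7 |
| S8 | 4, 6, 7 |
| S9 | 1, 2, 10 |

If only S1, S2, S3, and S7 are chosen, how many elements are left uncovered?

2

Union of S1, S2, S3, S7 = {1, 2, 3, 4, 5, 7, 9, 10}.
Not covered: 6, 8 — 2 elements.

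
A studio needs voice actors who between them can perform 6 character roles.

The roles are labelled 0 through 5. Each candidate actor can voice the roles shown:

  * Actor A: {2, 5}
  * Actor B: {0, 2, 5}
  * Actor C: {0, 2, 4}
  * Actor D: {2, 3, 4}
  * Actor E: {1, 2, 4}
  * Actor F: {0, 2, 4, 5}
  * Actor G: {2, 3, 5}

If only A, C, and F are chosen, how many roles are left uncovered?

Union of A, C, F = {0, 2, 4, 5}.
Not covered: 1, 3 — 2 roles.

2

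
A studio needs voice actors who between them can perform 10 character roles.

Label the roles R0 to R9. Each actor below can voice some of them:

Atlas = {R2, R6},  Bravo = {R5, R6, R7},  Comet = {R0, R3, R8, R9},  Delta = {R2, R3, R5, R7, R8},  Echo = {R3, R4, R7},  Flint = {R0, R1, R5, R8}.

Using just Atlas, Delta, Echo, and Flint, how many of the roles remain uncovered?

1

Union of Atlas, Delta, Echo, Flint = {R0, R1, R2, R3, R4, R5, R6, R7, R8}.
Not covered: R9 — 1 role.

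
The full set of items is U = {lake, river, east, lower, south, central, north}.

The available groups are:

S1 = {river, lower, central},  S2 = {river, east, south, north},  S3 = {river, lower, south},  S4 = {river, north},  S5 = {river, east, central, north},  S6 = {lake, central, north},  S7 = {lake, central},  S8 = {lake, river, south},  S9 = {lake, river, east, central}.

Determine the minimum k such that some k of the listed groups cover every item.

3

S3 and S6 and S9 together: S3 ∪ S6 ∪ S9 = {lake, river, east, lower, south, central, north} — every item is covered.
No 2 of the 9 groups cover everything (all 36 combinations miss at least one item), so 3 is optimal.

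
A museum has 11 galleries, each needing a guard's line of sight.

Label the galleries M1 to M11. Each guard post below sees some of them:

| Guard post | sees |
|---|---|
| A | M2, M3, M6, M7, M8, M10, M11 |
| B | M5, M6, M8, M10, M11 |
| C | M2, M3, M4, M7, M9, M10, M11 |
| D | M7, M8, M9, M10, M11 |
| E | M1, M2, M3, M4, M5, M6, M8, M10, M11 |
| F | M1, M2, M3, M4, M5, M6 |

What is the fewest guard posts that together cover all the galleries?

D and E together: D ∪ E = {M1, M2, M3, M4, M5, M6, M7, M8, M9, M10, M11} — every gallery is covered.
No single guard post has all 11 galleries (the largest, E, has 9), so 2 is optimal.

2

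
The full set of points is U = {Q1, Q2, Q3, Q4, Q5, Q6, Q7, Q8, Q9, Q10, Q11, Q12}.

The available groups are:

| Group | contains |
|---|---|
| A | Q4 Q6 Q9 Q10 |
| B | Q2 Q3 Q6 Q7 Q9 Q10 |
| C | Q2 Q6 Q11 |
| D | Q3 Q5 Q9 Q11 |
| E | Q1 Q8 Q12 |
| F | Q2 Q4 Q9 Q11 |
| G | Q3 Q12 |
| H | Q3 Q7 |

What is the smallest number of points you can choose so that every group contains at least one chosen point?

4

T = {Q2, Q3, Q10, Q12} meets every group (each contains at least one member of T), and |T| = 4.
No choice of 3 points meets every group, so 4 is the minimum.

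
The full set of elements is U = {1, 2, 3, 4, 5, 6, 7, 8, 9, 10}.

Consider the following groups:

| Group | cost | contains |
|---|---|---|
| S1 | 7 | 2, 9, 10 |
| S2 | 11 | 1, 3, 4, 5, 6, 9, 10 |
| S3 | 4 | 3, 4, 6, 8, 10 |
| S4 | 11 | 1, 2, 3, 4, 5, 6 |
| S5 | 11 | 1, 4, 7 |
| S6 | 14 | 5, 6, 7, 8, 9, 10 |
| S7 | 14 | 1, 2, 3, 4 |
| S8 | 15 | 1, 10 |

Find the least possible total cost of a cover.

S4, S6 together cover every element (S4 ∪ S6 = {1, 2, 3, 4, 5, 6, 7, 8, 9, 10}); total cost 11 + 14 = 25.
The greedy pick S3, S1, S2, S5 costs 33; no covering selection beats 25.

25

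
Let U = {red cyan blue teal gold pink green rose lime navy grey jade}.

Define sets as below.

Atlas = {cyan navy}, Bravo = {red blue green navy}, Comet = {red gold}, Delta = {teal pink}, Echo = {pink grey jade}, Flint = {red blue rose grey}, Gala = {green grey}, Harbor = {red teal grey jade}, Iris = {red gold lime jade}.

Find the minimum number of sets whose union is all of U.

Atlas and Bravo and Delta and Flint and Iris together: Atlas ∪ Bravo ∪ Delta ∪ Flint ∪ Iris = {red, cyan, blue, teal, gold, pink, green, rose, lime, navy, grey, jade} — every point is covered.
No 4 of the 9 sets cover everything (all 126 combinations miss at least one point), so 5 is optimal.

5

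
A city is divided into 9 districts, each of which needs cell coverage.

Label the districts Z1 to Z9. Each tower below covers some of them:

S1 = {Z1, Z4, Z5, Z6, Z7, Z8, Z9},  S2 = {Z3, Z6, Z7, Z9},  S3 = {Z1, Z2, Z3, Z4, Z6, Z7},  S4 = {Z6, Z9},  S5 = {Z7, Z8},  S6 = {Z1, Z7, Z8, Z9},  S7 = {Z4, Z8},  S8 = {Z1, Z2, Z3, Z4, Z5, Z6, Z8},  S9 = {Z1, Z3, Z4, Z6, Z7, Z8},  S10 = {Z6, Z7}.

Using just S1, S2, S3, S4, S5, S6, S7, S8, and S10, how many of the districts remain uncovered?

Union of S1, S2, S3, S4, S5, S6, S7, S8, S10 = {Z1, Z2, Z3, Z4, Z5, Z6, Z7, Z8, Z9} — that's every district, so 0 are uncovered.

0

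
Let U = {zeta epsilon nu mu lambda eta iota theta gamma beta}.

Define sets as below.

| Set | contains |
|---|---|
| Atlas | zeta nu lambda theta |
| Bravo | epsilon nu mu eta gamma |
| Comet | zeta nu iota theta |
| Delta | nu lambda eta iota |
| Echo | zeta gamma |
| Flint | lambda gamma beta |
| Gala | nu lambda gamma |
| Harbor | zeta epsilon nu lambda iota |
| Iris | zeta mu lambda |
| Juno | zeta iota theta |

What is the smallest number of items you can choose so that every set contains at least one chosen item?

H = {zeta, mu, lambda} meets every set (each contains at least one member of H), and |H| = 3.
No choice of 2 items meets every set, so 3 is the minimum.

3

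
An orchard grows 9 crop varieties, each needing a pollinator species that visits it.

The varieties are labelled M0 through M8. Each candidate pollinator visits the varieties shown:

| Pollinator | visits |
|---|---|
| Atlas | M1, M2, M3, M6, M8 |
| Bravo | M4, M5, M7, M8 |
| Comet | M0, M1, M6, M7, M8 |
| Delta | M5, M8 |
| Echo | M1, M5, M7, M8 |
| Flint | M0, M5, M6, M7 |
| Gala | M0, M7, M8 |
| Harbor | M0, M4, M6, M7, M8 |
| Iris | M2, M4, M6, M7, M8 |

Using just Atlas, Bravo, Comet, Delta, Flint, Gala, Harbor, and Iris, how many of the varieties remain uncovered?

0

Union of Atlas, Bravo, Comet, Delta, Flint, Gala, Harbor, Iris = {M0, M1, M2, M3, M4, M5, M6, M7, M8} — that's every variety, so 0 are uncovered.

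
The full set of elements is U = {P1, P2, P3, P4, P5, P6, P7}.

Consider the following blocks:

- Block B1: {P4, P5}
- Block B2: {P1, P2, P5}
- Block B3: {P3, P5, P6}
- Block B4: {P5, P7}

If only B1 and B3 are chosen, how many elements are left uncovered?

3

Union of B1, B3 = {P3, P4, P5, P6}.
Not covered: P1, P2, P7 — 3 elements.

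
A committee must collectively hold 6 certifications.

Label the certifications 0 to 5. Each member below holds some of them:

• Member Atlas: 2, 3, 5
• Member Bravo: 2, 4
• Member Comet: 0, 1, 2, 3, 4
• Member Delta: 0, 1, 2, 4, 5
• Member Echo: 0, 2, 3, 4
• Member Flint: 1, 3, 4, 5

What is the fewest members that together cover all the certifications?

2

Delta and Echo together: Delta ∪ Echo = {0, 1, 2, 3, 4, 5} — every certification is covered.
No single member has all 6 certifications (the largest, Comet, has 5), so 2 is optimal.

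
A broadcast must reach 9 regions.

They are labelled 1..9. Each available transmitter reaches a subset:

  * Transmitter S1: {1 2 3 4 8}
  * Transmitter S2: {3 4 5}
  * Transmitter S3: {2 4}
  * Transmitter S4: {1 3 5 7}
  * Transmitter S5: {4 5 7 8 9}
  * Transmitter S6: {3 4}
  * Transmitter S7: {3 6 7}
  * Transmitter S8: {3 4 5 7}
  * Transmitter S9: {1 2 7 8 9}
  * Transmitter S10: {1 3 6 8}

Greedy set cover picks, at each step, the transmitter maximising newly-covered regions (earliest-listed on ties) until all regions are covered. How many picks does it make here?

3

Greedy: pick S1 (covers 5 new) → pick S5 (covers 3 new) → pick S7 (covers 1 new). Total picks: 3.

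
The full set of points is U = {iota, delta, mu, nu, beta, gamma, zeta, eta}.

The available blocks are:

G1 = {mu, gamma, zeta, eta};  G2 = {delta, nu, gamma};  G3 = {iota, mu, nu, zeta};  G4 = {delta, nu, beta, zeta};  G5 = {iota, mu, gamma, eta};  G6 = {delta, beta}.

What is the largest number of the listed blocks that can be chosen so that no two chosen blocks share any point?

2

G4, G5 are pairwise disjoint (G4={delta,nu,beta,zeta}; G5={iota,mu,gamma,eta}).
Every remaining block overlaps one of these, and no 3 of the listed blocks are pairwise disjoint, so 2 is the maximum.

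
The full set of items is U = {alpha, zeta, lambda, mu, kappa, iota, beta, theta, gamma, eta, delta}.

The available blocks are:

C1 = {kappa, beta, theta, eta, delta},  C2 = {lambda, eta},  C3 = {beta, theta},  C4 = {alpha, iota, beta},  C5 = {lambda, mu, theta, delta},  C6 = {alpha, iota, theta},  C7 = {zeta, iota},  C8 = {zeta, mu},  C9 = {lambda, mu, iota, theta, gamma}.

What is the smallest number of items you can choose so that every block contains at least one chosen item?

4

The 4 items {alpha, zeta, lambda, theta} hit every block.
No choice of 3 items meets every block, so 4 is the minimum.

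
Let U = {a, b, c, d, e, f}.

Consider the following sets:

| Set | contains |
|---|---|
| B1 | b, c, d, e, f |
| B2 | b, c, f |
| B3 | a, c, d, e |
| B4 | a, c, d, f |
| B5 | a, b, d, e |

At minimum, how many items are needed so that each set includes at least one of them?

2

H = {c, d} meets every set (each contains at least one member of H), and |H| = 2.
No single item lies in every set, so at least 2 are needed and 2 is optimal.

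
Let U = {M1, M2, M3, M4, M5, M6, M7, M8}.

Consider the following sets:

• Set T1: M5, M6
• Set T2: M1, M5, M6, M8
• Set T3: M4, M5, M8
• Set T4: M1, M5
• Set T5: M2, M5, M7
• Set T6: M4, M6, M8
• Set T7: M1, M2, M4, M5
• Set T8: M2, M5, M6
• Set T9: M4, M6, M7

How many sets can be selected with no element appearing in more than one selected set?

T4, T6 are pairwise disjoint (T4={M1,M5}; T6={M4,M6,M8}).
Every remaining set overlaps one of these, and no 3 of the listed sets are pairwise disjoint, so 2 is the maximum.

2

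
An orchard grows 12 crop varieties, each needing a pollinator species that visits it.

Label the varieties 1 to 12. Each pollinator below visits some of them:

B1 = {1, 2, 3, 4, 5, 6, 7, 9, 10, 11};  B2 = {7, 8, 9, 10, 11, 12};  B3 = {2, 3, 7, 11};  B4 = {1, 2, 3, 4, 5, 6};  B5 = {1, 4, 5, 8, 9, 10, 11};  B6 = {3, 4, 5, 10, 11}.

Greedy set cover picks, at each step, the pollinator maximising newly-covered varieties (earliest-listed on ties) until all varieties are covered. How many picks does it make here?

Greedy: pick B1 (covers 10 new) → pick B2 (covers 2 new). Total picks: 2.

2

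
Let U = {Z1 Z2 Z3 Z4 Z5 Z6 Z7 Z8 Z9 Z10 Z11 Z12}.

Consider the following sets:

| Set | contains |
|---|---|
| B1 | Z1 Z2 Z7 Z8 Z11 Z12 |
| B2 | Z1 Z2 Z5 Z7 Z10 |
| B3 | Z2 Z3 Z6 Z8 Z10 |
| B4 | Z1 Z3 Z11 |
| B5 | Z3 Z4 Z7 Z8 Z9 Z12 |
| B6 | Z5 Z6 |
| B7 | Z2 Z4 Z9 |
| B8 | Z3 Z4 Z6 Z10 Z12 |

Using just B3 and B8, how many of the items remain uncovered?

5

Union of B3, B8 = {Z2, Z3, Z4, Z6, Z8, Z10, Z12}.
Not covered: Z1, Z5, Z7, Z9, Z11 — 5 items.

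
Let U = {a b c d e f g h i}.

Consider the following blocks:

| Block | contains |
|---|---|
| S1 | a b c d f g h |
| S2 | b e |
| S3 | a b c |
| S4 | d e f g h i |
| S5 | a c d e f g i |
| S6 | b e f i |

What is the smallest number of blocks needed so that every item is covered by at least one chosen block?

Take {S3, S4}. Their union is {a, b, c, d, e, f, g, h, i}, which is all 9 items.
No single block has all 9 items (the largest, S1, has 7), so 2 is optimal.

2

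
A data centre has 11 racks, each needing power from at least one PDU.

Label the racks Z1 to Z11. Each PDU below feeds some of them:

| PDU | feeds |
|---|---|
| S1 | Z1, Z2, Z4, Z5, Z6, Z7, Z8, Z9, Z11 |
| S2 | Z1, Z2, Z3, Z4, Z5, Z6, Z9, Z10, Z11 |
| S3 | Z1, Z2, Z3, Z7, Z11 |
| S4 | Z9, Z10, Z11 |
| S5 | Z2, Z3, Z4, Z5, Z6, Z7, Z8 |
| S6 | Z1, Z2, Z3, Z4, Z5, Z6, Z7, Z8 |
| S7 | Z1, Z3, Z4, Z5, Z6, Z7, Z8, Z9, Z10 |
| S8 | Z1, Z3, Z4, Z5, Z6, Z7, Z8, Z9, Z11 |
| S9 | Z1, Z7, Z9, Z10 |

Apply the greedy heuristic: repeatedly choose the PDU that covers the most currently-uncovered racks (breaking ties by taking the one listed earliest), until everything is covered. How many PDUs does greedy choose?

2

Greedy: pick S1 (covers 9 new) → pick S2 (covers 2 new). Total picks: 2.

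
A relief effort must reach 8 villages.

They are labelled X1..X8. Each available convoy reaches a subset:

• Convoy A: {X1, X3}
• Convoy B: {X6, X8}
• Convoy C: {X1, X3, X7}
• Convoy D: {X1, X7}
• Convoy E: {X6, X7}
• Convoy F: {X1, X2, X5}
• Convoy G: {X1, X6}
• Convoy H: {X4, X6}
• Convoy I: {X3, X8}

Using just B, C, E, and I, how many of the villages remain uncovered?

Union of B, C, E, I = {X1, X3, X6, X7, X8}.
Not covered: X2, X4, X5 — 3 villages.

3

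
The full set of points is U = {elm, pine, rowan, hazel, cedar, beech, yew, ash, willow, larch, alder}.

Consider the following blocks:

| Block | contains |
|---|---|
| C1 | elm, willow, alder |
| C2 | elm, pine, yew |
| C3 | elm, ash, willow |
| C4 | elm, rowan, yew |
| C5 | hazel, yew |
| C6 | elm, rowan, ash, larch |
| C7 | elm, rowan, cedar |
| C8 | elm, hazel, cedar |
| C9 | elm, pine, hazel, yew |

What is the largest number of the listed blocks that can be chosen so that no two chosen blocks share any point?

C1, C5 are pairwise disjoint (C1={elm,willow,alder}; C5={hazel,yew}).
Every remaining block overlaps one of these, and no 3 of the listed blocks are pairwise disjoint, so 2 is the maximum.

2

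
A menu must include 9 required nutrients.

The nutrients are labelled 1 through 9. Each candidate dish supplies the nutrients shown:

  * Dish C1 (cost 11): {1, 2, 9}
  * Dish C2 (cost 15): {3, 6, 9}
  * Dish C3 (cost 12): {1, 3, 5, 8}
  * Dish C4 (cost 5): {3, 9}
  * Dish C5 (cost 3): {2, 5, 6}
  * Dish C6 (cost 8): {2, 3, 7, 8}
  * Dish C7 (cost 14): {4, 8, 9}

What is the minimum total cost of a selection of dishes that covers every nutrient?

36

C1, C5, C6, C7 together cover every nutrient (C1 ∪ C5 ∪ C6 ∪ C7 = {1, 2, 3, 4, 5, 6, 7, 8, 9}); total cost 11 + 3 + 8 + 14 = 36.
The greedy pick C5, C4, C6, C1, C7 costs 41; no covering selection beats 36.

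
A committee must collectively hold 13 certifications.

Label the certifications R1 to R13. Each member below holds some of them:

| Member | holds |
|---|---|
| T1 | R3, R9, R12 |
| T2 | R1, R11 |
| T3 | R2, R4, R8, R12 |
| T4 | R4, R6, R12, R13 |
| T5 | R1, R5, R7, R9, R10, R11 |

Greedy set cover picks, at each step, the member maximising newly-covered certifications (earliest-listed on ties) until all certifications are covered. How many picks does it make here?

4

Greedy: pick T5 (covers 6 new) → pick T3 (covers 4 new) → pick T4 (covers 2 new) → pick T1 (covers 1 new). Total picks: 4.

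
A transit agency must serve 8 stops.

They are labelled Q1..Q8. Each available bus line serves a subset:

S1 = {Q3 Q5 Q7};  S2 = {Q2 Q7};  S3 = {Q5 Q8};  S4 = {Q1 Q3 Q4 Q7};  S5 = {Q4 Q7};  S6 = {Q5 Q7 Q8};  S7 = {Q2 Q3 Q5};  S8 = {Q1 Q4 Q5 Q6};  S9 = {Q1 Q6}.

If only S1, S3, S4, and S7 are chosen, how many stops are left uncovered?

Union of S1, S3, S4, S7 = {Q1, Q2, Q3, Q4, Q5, Q7, Q8}.
Not covered: Q6 — 1 stop.

1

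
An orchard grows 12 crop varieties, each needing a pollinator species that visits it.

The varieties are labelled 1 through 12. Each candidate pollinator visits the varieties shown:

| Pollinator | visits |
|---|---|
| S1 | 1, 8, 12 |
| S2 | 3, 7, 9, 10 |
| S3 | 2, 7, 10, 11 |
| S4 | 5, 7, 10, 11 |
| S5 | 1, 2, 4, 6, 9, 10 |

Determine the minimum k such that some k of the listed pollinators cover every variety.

Take {S1, S2, S4, S5}. Their union is {1, 2, 3, 4, 5, 6, 7, 8, 9, 10, 11, 12}, which is all 12 varieties.
No 3 of the 5 pollinators cover everything (all 10 combinations miss at least one variety), so 4 is optimal.

4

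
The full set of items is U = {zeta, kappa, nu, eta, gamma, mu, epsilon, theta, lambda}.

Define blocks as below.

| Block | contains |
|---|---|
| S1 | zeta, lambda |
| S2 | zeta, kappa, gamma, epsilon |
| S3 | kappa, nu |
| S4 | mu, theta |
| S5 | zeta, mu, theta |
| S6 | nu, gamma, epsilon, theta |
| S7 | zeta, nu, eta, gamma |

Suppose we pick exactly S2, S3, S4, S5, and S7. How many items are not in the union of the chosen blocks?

Union of S2, S3, S4, S5, S7 = {zeta, kappa, nu, eta, gamma, mu, epsilon, theta}.
Not covered: lambda — 1 item.

1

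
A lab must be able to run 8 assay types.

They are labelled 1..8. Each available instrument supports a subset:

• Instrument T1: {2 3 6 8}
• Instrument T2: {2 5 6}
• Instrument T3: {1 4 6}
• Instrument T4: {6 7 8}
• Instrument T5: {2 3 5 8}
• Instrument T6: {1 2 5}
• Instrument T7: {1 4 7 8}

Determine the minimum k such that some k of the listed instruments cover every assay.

3

T1 and T6 and T7 together: T1 ∪ T6 ∪ T7 = {1, 2, 3, 4, 5, 6, 7, 8} — every assay is covered.
No 2 of the 7 instruments cover everything (all 21 combinations miss at least one assay), so 3 is optimal.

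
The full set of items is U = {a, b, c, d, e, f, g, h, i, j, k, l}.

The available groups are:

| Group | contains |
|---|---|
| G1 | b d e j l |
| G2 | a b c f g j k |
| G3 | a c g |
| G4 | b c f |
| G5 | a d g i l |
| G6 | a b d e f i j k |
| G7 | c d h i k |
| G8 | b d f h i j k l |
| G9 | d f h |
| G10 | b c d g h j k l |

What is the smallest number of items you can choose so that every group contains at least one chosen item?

The 2 items {c, d} hit every group.
The groups G1, G3 are pairwise disjoint, so any hitting set needs a separate item for each — at least 2. Hence 2 is optimal.

2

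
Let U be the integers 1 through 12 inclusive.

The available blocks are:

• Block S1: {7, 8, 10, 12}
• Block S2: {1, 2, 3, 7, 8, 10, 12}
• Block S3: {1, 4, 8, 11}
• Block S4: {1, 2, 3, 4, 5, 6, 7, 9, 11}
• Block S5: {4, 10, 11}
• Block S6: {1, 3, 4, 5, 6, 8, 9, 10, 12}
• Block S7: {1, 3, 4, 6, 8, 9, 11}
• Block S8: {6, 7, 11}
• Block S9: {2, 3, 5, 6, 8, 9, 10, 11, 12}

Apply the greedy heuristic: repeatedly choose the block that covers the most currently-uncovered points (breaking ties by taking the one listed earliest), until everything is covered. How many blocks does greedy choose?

2

Greedy: pick S4 (covers 9 new) → pick S1 (covers 3 new). Total picks: 2.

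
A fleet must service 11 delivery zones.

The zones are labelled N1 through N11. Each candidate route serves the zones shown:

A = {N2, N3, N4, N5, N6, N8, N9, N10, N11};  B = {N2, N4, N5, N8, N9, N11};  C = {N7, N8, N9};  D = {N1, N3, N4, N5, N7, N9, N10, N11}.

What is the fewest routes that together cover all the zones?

A and D together: A ∪ D = {N1, N2, N3, N4, N5, N6, N7, N8, N9, N10, N11} — every zone is covered.
No single route has all 11 zones (the largest, A, has 9), so 2 is optimal.

2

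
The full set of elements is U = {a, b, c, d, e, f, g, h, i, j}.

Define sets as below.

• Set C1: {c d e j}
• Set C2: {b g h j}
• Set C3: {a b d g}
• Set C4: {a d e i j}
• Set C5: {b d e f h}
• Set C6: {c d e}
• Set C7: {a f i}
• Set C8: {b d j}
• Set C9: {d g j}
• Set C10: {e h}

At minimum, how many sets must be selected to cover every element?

C1, C2, and C7 cover everything between them: the union {a, b, c, d, e, f, g, h, i, j} is all of U.
No 2 of the 10 sets cover everything (all 45 combinations miss at least one element), so 3 is optimal.

3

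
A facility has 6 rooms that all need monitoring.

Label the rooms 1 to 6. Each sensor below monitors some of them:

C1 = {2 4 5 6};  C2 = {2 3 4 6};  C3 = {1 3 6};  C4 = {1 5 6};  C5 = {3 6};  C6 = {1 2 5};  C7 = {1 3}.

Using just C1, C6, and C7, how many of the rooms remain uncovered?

Union of C1, C6, C7 = {1, 2, 3, 4, 5, 6} — that's every room, so 0 are uncovered.

0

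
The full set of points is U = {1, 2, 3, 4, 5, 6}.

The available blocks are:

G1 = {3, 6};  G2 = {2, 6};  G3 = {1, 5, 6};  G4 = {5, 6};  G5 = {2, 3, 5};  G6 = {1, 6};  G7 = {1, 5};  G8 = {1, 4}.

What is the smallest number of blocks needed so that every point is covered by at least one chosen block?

3

G1 and G5 and G8 together: G1 ∪ G5 ∪ G8 = {1, 2, 3, 4, 5, 6} — every point is covered.
Only G8 contains 4, so G8 is forced; the remaining 4 points need at least 2 more blocks (each remaining block adds at most 3) — so at least 3 blocks are needed, and 3 is optimal.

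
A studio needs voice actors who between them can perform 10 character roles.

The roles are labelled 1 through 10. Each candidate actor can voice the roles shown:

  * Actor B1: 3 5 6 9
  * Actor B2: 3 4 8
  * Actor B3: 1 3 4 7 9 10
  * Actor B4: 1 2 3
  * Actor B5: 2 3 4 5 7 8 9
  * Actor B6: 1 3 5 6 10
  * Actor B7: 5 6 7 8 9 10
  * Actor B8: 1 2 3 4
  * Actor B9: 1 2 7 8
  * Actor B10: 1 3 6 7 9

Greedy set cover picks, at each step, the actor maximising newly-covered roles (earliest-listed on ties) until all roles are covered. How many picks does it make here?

Greedy: pick B5 (covers 7 new) → pick B6 (covers 3 new). Total picks: 2.

2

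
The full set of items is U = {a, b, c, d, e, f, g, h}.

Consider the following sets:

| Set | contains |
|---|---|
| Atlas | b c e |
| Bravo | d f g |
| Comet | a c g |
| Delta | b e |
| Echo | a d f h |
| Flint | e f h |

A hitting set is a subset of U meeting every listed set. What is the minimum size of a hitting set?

3

The 3 items {a, b, f} hit every set.
No choice of 2 items meets every set, so 3 is the minimum.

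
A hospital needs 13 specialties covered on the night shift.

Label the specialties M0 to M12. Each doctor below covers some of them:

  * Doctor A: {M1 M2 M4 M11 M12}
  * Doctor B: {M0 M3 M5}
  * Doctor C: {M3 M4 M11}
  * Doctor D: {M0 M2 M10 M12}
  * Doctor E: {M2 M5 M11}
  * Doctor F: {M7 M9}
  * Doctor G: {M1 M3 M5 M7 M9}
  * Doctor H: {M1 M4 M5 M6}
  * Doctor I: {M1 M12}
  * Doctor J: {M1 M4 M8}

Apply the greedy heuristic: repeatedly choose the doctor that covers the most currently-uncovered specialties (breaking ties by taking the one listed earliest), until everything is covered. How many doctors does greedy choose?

5

Greedy: pick A (covers 5 new) → pick G (covers 4 new) → pick D (covers 2 new) → pick H (covers 1 new) → pick J (covers 1 new). Total picks: 5.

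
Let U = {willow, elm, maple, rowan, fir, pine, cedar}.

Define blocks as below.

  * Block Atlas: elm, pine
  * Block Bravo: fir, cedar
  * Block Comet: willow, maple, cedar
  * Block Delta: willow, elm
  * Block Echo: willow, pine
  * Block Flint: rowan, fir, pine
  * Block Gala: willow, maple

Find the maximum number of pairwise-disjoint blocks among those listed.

3

Atlas, Bravo, Gala are pairwise disjoint (Atlas={elm,pine}; Bravo={fir,cedar}; Gala={willow,maple}).
Every remaining block overlaps one of these, and no 4 of the listed blocks are pairwise disjoint, so 3 is the maximum.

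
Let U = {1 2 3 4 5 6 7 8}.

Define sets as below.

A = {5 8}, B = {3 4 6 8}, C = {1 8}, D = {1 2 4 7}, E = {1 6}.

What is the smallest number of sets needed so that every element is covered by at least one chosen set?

Take {A, B, D}. Their union is {1, 2, 3, 4, 5, 6, 7, 8}, which is all 8 elements.
Only D contains 2, so D is forced; the remaining 4 elements need at least 2 more sets (each remaining set adds at most 3) — so at least 3 sets are needed, and 3 is optimal.

3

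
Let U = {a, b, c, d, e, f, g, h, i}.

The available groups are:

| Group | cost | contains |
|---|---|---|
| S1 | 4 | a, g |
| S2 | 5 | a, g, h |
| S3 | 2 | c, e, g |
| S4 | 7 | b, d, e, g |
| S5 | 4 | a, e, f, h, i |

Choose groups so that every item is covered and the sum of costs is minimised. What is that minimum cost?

13

S3, S4, S5 together cover every item (S3 ∪ S4 ∪ S5 = {a, b, c, d, e, f, g, h, i}); total cost 2 + 7 + 4 = 13.
No covering selection has total cost below 13.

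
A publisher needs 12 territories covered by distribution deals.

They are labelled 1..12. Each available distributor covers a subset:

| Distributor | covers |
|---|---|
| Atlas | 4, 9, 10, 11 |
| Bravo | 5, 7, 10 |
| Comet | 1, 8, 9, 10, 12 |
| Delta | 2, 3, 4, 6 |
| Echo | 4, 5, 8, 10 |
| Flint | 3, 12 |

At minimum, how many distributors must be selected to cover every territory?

4

Take {Atlas, Bravo, Comet, Delta}. Their union is {1, 2, 3, 4, 5, 6, 7, 8, 9, 10, 11, 12}, which is all 12 territories.
Only Bravo contains 7, so Bravo is forced; the remaining 9 territories need at least 3 more distributors (each remaining distributor adds at most 4) — so at least 4 distributors are needed, and 4 is optimal.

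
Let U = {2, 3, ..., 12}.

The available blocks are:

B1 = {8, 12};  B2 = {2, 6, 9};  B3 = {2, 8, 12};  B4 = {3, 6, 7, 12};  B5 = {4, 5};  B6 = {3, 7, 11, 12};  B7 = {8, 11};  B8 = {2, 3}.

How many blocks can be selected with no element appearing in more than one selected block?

B1, B5, B8 are pairwise disjoint (B1={8,12}; B5={4,5}; B8={2,3}).
Every remaining block overlaps one of these, and no 4 of the listed blocks are pairwise disjoint, so 3 is the maximum.

3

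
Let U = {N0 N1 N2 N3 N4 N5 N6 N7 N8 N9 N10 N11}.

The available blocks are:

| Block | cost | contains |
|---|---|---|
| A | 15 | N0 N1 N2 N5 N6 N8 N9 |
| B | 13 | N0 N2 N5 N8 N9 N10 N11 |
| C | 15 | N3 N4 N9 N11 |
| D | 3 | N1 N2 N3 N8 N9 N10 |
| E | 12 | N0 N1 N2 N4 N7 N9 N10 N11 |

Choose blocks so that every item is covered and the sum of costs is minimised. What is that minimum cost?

30

A, D, E together cover every item (A ∪ D ∪ E = {N0, N1, N2, N3, N4, N5, N6, N7, N8, N9, N10, N11}); total cost 15 + 3 + 12 = 30.
No covering selection has total cost below 30.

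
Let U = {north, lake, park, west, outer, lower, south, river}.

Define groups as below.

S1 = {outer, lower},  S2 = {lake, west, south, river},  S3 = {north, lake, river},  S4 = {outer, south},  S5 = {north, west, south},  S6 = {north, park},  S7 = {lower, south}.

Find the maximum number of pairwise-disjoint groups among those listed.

3

S1, S2, S6 are pairwise disjoint (S1={outer,lower}; S2={lake,west,south,river}; S6={north,park}).
Every remaining group overlaps one of these, and no 4 of the listed groups are pairwise disjoint, so 3 is the maximum.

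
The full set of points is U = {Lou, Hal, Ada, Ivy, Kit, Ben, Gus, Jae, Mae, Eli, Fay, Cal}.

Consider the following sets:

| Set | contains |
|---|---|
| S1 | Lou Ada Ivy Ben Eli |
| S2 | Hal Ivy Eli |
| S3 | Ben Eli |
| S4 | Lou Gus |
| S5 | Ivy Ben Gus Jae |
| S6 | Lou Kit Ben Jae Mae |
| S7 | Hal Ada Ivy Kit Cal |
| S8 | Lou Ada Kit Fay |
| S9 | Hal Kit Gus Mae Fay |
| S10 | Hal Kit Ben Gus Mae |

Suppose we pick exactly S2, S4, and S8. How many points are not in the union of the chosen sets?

4

Union of S2, S4, S8 = {Lou, Hal, Ada, Ivy, Kit, Gus, Eli, Fay}.
Not covered: Ben, Jae, Mae, Cal — 4 points.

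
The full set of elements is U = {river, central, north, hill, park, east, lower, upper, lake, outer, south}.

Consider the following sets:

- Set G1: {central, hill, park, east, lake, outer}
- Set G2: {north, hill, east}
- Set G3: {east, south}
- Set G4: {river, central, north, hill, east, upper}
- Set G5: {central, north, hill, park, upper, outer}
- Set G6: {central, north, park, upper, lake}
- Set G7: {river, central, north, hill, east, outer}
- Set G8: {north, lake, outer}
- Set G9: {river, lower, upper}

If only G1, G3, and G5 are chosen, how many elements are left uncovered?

Union of G1, G3, G5 = {central, north, hill, park, east, upper, lake, outer, south}.
Not covered: river, lower — 2 elements.

2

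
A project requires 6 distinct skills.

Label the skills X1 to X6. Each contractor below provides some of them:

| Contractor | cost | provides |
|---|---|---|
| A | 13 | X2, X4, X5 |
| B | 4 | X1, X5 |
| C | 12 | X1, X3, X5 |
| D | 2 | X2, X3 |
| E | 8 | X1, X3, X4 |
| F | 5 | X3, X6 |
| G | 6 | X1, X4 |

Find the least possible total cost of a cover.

17

B, D, F, G together cover every skill (B ∪ D ∪ F ∪ G = {X1, X2, X3, X4, X5, X6}); total cost 4 + 2 + 5 + 6 = 17.
No covering selection has total cost below 17.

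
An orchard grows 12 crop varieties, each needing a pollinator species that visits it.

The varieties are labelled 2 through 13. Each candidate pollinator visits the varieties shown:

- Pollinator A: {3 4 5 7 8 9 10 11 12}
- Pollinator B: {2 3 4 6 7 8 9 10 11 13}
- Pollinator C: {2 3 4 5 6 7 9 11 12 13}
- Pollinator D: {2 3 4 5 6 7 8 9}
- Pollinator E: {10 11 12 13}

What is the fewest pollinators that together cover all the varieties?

A and C together: A ∪ C = {2, 3, 4, 5, 6, 7, 8, 9, 10, 11, 12, 13} — every variety is covered.
No single pollinator has all 12 varieties (the largest, B, has 10), so 2 is optimal.

2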